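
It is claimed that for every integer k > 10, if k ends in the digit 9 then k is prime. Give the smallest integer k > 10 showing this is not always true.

k = 39

For k = 19, 29 the conclusion holds.
k = 39: 39 ends in 9; 39 = 3 × 13, composite.
Thus k = 39 disproves the claim, and no smaller k works.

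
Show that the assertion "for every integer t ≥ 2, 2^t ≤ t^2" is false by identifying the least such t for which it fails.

t = 5

We need the least integer t ≥ 2 for which 2^t > t^2.
For t = 2, 3, 4 the conclusion holds.
t = 5: 2^t = 32 and t^2 = 25, so 32 > 25.
Thus t = 5 disproves the claim, and no smaller t works.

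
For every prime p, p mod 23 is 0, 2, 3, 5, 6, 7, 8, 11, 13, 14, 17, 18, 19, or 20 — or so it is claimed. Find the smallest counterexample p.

The first 14 eligible values, up to p = 43, all satisfy the conclusion.
p = 47: 47 mod 23 = 1 — not in {0, 2, 3, 5, 6, 7, 8, 11, 13, 14, 17, 18, 19, 20}.

p = 47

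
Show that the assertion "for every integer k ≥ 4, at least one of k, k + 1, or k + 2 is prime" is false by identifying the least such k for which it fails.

Check each integer k ≥ 4 in order until k, k + 1, k + 2 are all composite.
The first 4 eligible values, up to k = 7, all satisfy the conclusion.
k = 8: 8 = 2 × 4; 9 = 3 × 3; 10 = 2 × 5 — all composite.
Thus k = 8 disproves the claim, and no smaller k works.

k = 8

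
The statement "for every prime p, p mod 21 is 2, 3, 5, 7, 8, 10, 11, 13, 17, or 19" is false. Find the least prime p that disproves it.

For p = 2, 3, 5, 7, …, 23, 29, 31 the conclusion holds.
p = 37: 37 mod 21 = 16 — not in {2, 3, 5, 7, 8, 10, 11, 13, 17, 19}.

p = 37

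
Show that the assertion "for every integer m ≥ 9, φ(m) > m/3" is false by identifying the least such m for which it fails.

m = 12

For m = 9, 10, 11 the conclusion holds.
m = 12: φ(12) = 4 and 12/3 = 4, so φ(12) ≤ 12/3.
Thus m = 12 disproves the claim, and no smaller m works.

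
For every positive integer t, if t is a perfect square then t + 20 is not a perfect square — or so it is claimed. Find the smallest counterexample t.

A counterexample is any positive integer t such that t is a perfect square but t + 20 is a perfect square; we check each in order.
t = 1: 1 + 20 = 21, not a perfect square.
t = 4: 4 + 20 = 24, not a perfect square.
t = 9: 9 + 20 = 29, not a perfect square.
t = 16: 16 = 4² and 16 + 20 = 36 = 6².

t = 16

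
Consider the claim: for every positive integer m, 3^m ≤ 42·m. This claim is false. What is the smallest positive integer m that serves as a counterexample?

m = 5

Check each positive integer m in order until 3^m > 42·m.
For m = 1, 2, 3, 4 the conclusion holds.
m = 5: 3^m = 243 and 42·m = 210, so 243 > 210.
So m = 5 is the smallest counterexample.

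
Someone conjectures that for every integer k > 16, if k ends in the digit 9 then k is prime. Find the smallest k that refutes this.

We need the least integer k > 16 for which k ends in the digit 9 but k is not prime.
k = 19: 19 ends in 9 and is prime.
k = 29: 29 ends in 9 and is prime.
k = 39: 39 ends in 9; 39 = 3 × 13, composite.

k = 39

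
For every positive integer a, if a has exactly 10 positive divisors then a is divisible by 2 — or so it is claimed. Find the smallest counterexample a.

We need the least positive integer a for which a has exactly 10 positive divisors but a is not divisible by 2.
The first 9 eligible values, up to a = 368, all satisfy the conclusion.
a = 405: τ(405) = 10; 405 mod 2 = 1.

a = 405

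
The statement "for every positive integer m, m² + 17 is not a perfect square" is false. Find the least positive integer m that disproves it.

For m = 1, 2, 3, 4, 5, 6, 7 the conclusion holds.
m = 8: 8² + 17 = 81 = 9², a perfect square.

m = 8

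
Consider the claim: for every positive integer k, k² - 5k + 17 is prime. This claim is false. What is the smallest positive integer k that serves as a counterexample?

k = 13

We need the least positive integer k for which k² - 5k + 17 is not prime.
For k = 1, 2, 3, 4, …, 10, 11, 12 the conclusion holds.
k = 13: k² - 5k + 17 = 121 = 11 × 11, composite.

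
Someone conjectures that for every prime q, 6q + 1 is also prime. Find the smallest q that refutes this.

Check each prime q in order until 6q + 1 is not prime.
For q = 2, 3, 5, 7, 11, 13, 17 the conclusion holds.
q = 19: 6q + 1 = 115 = 5 × 23, not prime.
Hence q = 19 is a counterexample.

q = 19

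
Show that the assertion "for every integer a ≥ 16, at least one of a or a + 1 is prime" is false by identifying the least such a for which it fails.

The first 4 eligible values, up to a = 19, all satisfy the conclusion.
a = 20: 20 = 2 × 10; 21 = 3 × 7 — both composite.

a = 20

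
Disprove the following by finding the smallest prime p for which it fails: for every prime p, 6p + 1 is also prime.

p = 2: 6p + 1 = 13, prime.
p = 3: 6p + 1 = 19, prime.
p = 5: 6p + 1 = 31, prime.
p = 7: 6p + 1 = 43, prime.
p = 11: 6p + 1 = 67, prime.
p = 13: 6p + 1 = 79, prime.
p = 17: 6p + 1 = 103, prime.
p = 19: 6p + 1 = 115 = 5 × 23, not prime.
Thus p = 19 disproves the claim, and no smaller p works.

p = 19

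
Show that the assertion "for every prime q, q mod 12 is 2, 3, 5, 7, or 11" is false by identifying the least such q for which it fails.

q = 2: 2 mod 12 = 2.
q = 3: 3 mod 12 = 3.
q = 5: 5 mod 12 = 5.
q = 7: 7 mod 12 = 7.
q = 11: 11 mod 12 = 11.
q = 13: 13 mod 12 = 1 — not in {2, 3, 5, 7, 11}.
Hence q = 13 is a counterexample.

q = 13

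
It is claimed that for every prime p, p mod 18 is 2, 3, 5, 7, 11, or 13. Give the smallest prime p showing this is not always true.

The first 6 eligible values, up to p = 13, all satisfy the conclusion.
p = 17: 17 mod 18 = 17 — not in {2, 3, 5, 7, 11, 13}.

p = 17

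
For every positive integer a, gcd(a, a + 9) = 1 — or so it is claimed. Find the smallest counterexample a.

a = 3

We need the least positive integer a for which gcd(a, a + 9) > 1.
a = 1: gcd(1, 10) = 1.
a = 2: gcd(2, 11) = 1.
a = 3: gcd(3, 12) = 3.
So a = 3 is the smallest counterexample.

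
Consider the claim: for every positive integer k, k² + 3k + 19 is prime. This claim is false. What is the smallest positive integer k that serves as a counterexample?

A counterexample is any positive integer k such that k² + 3k + 19 is not prime; we check each in order.
For k = 1, 2, 3, 4, …, 12, 13, 14 the conclusion holds.
k = 15: k² + 3k + 19 = 289 = 17 × 17, composite.

k = 15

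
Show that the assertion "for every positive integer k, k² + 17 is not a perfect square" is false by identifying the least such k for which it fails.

k = 8

Check each positive integer k in order until k² + 17 is a perfect square.
The first 7 eligible values, up to k = 7, all satisfy the conclusion.
k = 8: 8² + 17 = 81 = 9², a perfect square.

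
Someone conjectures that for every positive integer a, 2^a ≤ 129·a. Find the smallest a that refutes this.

a = 11

For a = 1, 2, 3, 4, 5, 6, 7, 8, 9, 10 the conclusion holds.
a = 11: 2^a = 2048 and 129·a = 1419, so 2048 > 1419.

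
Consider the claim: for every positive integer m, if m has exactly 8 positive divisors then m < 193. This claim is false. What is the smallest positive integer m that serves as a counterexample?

m = 195

For m = 24, 30, 40, 42, …, 186, 189, 190 the conclusion holds.
m = 195: τ(195) = 8; 195 ≥ 193.
So m = 195 is the smallest counterexample.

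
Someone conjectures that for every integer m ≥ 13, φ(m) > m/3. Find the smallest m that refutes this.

m = 18

The first 5 eligible values, up to m = 17, all satisfy the conclusion.
m = 18: φ(18) = 6 and 18/3 = 6, so φ(18) ≤ 18/3.
So m = 18 is the smallest counterexample.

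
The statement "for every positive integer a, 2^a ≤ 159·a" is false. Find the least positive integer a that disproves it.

Check each positive integer a in order until 2^a > 159·a.
For a = 1, 2, 3, 4, 5, 6, 7, 8, 9, 10 the conclusion holds.
a = 11: 2^a = 2048 and 159·a = 1749, so 2048 > 1749.
So a = 11 is the smallest counterexample.

a = 11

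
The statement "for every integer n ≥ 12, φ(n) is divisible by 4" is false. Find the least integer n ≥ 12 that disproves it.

n = 14

A counterexample is any integer n ≥ 12 such that φ(n) is not divisible by 4; we check each in order.
n = 12: φ(12) = 4; 4 mod 4 = 0.
n = 13: φ(13) = 12; 12 mod 4 = 0.
n = 14: φ(14) = 6; 6 mod 4 = 2.
So n = 14 is the smallest counterexample.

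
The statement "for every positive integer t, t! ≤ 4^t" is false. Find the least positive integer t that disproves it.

t = 9

Check each positive integer t in order until t! > 4^t.
t = 1: t! = 1 and 4^t = 4, so 1 ≤ 4.
t = 2: t! = 2 and 4^t = 16, so 2 ≤ 16.
t = 3: t! = 6 and 4^t = 64, so 6 ≤ 64.
t = 4: t! = 24 and 4^t = 256, so 24 ≤ 256.
t = 5: t! = 120 and 4^t = 1024, so 120 ≤ 1024.
t = 6: t! = 720 and 4^t = 4096, so 720 ≤ 4096.
t = 7: t! = 5040 and 4^t = 16384, so 5040 ≤ 16384.
t = 8: t! = 40320 and 4^t = 65536, so 40320 ≤ 65536.
t = 9: t! = 362880 and 4^t = 262144, so 362880 > 262144.
Hence t = 9 is a counterexample.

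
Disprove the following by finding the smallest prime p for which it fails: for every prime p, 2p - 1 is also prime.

A counterexample is any prime p such that 2p - 1 is not prime; we check each in order.
For p = 2, 3 the conclusion holds.
p = 5: 2p - 1 = 9 = 3 × 3, not prime.
So p = 5 is the smallest counterexample.

p = 5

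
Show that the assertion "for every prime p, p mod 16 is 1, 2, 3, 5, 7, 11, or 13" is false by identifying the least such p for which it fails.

A counterexample is any prime p such that the claim fails; we check each in order.
For p = 2, 3, 5, 7, 11, 13, 17, 19, 23, 29 the conclusion holds.
p = 31: 31 mod 16 = 15 — not in {1, 2, 3, 5, 7, 11, 13}.

p = 31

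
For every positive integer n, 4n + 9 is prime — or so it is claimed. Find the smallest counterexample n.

We need the least positive integer n for which 4n + 9 is not prime.
For n = 1, 2 the conclusion holds.
n = 3: 4n + 9 = 21 = 3 × 7, composite.
So n = 3 is the smallest counterexample.

n = 3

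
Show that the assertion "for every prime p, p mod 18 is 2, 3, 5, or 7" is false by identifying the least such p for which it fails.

A counterexample is any prime p such that the claim fails; we check each in order.
For p = 2, 3, 5, 7 the conclusion holds.
p = 11: 11 mod 18 = 11 — not in {2, 3, 5, 7}.

p = 11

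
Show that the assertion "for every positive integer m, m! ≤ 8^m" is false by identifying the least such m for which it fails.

m = 20

Check each positive integer m in order until m! > 8^m.
For m = 1, 2, 3, 4, …, 17, 18, 19 the conclusion holds.
m = 20: m! = 2432902008176640000 and 8^m = 1152921504606846976, so 2432902008176640000 > 1152921504606846976.
Thus m = 20 disproves the claim, and no smaller m works.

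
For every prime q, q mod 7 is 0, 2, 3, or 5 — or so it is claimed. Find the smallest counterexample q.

q = 11

A counterexample is any prime q such that the claim fails; we check each in order.
For q = 2, 3, 5, 7 the conclusion holds.
q = 11: 11 mod 7 = 4 — not in {0, 2, 3, 5}.
Thus q = 11 disproves the claim, and no smaller q works.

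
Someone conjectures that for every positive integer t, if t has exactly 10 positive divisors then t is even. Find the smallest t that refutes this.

t = 405

Check each positive integer t in order until t has exactly 10 positive divisors but t is odd.
The first 9 eligible values, up to t = 368, all satisfy the conclusion.
t = 405: divisors of 405: 10 divisors; 405 is odd.
Hence t = 405 is a counterexample.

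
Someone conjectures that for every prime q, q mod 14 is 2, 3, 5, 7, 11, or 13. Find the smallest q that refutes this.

The first 8 eligible values, up to q = 19, all satisfy the conclusion.
q = 23: 23 mod 14 = 9 — not in {2, 3, 5, 7, 11, 13}.

q = 23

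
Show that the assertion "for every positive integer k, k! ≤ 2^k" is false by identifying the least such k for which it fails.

k = 4

Check each positive integer k in order until k! > 2^k.
For k = 1, 2, 3 the conclusion holds.
k = 4: k! = 24 and 2^k = 16, so 24 > 16.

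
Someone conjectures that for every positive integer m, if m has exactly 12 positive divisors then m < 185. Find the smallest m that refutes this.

A counterexample is any positive integer m such that m has exactly 12 positive divisors but the claim fails; we check each in order.
The first 12 eligible values, up to m = 160, all satisfy the conclusion.
m = 198: τ(198) = 12; 198 ≥ 185.
Hence m = 198 is a counterexample.

m = 198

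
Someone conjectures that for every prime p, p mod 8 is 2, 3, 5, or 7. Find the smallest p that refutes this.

p = 17

Check each prime p in order until the claim fails.
For p = 2, 3, 5, 7, 11, 13 the conclusion holds.
p = 17: 17 mod 8 = 1 — not in {2, 3, 5, 7}.
So p = 17 is the smallest counterexample.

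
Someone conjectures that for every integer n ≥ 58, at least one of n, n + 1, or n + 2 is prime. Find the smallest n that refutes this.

n = 62

The first 4 eligible values, up to n = 61, all satisfy the conclusion.
n = 62: 62 = 2 × 31; 63 = 3 × 21; 64 = 2 × 32 — all composite.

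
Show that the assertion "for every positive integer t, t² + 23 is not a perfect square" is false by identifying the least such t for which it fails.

t = 11

For t = 1, 2, 3, 4, 5, 6, 7, 8, 9, 10 the conclusion holds.
t = 11: 11² + 23 = 144 = 12², a perfect square.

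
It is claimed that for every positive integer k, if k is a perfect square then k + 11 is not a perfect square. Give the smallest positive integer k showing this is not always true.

Check each positive integer k in order until k is a perfect square but k + 11 is a perfect square.
The first 4 eligible values, up to k = 16, all satisfy the conclusion.
k = 25: 25 = 5² and 25 + 11 = 36 = 6².

k = 25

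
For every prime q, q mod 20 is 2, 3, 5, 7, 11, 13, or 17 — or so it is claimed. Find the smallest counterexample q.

q = 19

A counterexample is any prime q such that the claim fails; we check each in order.
The first 7 eligible values, up to q = 17, all satisfy the conclusion.
q = 19: 19 mod 20 = 19 — not in {2, 3, 5, 7, 11, 13, 17}.
Hence q = 19 is a counterexample.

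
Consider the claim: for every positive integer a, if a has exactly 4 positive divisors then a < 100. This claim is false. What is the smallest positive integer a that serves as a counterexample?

We need the least positive integer a for which a has exactly 4 positive divisors but the claim fails.
The first 32 eligible values, up to a = 95, all satisfy the conclusion.
a = 106: τ(106) = 4; 106 ≥ 100.

a = 106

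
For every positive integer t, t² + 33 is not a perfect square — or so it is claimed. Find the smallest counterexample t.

A counterexample is any positive integer t such that t² + 33 is a perfect square; we check each in order.
t = 1: 1² + 33 = 34, not a perfect square.
t = 2: 2² + 33 = 37, not a perfect square.
t = 3: 3² + 33 = 42, not a perfect square.
t = 4: 4² + 33 = 49 = 7², a perfect square.
Thus t = 4 disproves the claim, and no smaller t works.

t = 4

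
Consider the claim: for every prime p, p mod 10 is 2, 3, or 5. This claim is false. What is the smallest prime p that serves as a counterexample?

We need the least prime p for which the claim fails.
For p = 2, 3, 5 the conclusion holds.
p = 7: 7 mod 10 = 7 — not in {2, 3, 5}.

p = 7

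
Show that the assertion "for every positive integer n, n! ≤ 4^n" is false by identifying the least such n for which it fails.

n = 9

We need the least positive integer n for which n! > 4^n.
The first 8 eligible values, up to n = 8, all satisfy the conclusion.
n = 9: n! = 362880 and 4^n = 262144, so 362880 > 262144.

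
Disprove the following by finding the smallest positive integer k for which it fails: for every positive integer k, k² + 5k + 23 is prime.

k = 14

Check each positive integer k in order until k² + 5k + 23 is not prime.
For k = 1, 2, 3, 4, …, 11, 12, 13 the conclusion holds.
k = 14: k² + 5k + 23 = 289 = 17 × 17, composite.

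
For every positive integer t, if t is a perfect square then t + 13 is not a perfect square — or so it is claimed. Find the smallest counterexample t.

t = 1: 1 + 13 = 14, not a perfect square.
t = 4: 4 + 13 = 17, not a perfect square.
t = 9: 9 + 13 = 22, not a perfect square.
t = 16: 16 + 13 = 29, not a perfect square.
t = 25: 25 + 13 = 38, not a perfect square.
t = 36: 36 = 6² and 36 + 13 = 49 = 7².
So t = 36 is the smallest counterexample.

t = 36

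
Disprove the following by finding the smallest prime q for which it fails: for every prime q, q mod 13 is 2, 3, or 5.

Check each prime q in order until the claim fails.
For q = 2, 3, 5 the conclusion holds.
q = 7: 7 mod 13 = 7 — not in {2, 3, 5}.
So q = 7 is the smallest counterexample.

q = 7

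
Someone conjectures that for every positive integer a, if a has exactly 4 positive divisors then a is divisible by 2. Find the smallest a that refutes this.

a = 15

We need the least positive integer a for which a has exactly 4 positive divisors but a is not divisible by 2.
a = 6: τ(6) = 4; 6 mod 2 = 0.
a = 8: τ(8) = 4; 8 mod 2 = 0.
a = 10: τ(10) = 4; 10 mod 2 = 0.
a = 14: τ(14) = 4; 14 mod 2 = 0.
a = 15: τ(15) = 4; 15 mod 2 = 1.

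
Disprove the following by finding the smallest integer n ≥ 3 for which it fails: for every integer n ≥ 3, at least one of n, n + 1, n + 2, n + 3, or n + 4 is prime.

n = 24

For n = 3, 4, 5, 6, …, 21, 22, 23 the conclusion holds.
n = 24: 24 = 2 × 12; 25 = 5 × 5; 26 = 2 × 13; 27 = 3 × 9; 28 = 2 × 14 — all composite.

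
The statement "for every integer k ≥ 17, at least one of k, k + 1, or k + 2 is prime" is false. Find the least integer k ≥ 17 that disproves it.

k = 20

k = 17: 17 is prime.
k = 18: 19 is prime.
k = 19: 19 is prime.
k = 20: 20 = 2 × 10; 21 = 3 × 7; 22 = 2 × 11 — all composite.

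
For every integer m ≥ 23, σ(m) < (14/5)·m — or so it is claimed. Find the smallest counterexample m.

m = 60

We need the least integer m ≥ 23 for which the claim fails.
For m = 23, 24, 25, 26, …, 57, 58, 59 the conclusion holds.
m = 60: σ(60) = 168; 168 ≥ 168.
Hence m = 60 is a counterexample.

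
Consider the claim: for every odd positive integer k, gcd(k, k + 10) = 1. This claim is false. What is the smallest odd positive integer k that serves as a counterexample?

k = 5

We need the least odd positive integer k for which gcd(k, k + 10) > 1.
k = 1: gcd(1, 11) = 1.
k = 3: gcd(3, 13) = 1.
k = 5: gcd(5, 15) = 5.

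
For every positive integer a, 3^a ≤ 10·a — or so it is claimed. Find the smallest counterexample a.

a = 4

Check each positive integer a in order until 3^a > 10·a.
a = 1: 3^a = 3 and 10·a = 10, so 3 ≤ 10.
a = 2: 3^a = 9 and 10·a = 20, so 9 ≤ 20.
a = 3: 3^a = 27 and 10·a = 30, so 27 ≤ 30.
a = 4: 3^a = 81 and 10·a = 40, so 81 > 40.
So a = 4 is the smallest counterexample.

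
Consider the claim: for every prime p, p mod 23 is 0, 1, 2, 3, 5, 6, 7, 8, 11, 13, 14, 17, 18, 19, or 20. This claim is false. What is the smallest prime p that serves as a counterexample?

p = 61

Check each prime p in order until the claim fails.
For p = 2, 3, 5, 7, …, 47, 53, 59 the conclusion holds.
p = 61: 61 mod 23 = 15 — not in {0, 1, 2, 3, 5, 6, 7, 8, 11, 13, 14, 17, 18, 19, 20}.
Thus p = 61 disproves the claim, and no smaller p works.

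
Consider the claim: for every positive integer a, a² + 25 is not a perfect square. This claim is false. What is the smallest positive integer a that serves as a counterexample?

The first 11 eligible values, up to a = 11, all satisfy the conclusion.
a = 12: 12² + 25 = 169 = 13², a perfect square.
Thus a = 12 disproves the claim, and no smaller a works.

a = 12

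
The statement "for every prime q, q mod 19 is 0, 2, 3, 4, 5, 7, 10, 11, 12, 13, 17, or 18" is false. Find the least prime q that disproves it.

For q = 2, 3, 5, 7, …, 37, 41, 43 the conclusion holds.
q = 47: 47 mod 19 = 9 — not in {0, 2, 3, 4, 5, 7, 10, 11, 12, 13, 17, 18}.
So q = 47 is the smallest counterexample.

q = 47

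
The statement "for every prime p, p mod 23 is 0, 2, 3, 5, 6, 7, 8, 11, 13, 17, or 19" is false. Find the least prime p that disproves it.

For p = 2, 3, 5, 7, …, 23, 29, 31 the conclusion holds.
p = 37: 37 mod 23 = 14 — not in {0, 2, 3, 5, 6, 7, 8, 11, 13, 17, 19}.
Thus p = 37 disproves the claim, and no smaller p works.

p = 37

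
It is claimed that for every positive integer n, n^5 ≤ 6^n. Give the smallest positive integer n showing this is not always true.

n = 3

Check each positive integer n in order until n^5 > 6^n.
n = 1: n^5 = 1 and 6^n = 6, so 1 ≤ 6.
n = 2: n^5 = 32 and 6^n = 36, so 32 ≤ 36.
n = 3: n^5 = 243 and 6^n = 216, so 243 > 216.
Thus n = 3 disproves the claim, and no smaller n works.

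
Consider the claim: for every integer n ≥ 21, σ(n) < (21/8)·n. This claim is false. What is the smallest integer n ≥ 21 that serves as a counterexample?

n = 60

A counterexample is any integer n ≥ 21 such that the claim fails; we check each in order.
For n = 21, 22, 23, 24, …, 57, 58, 59 the conclusion holds.
n = 60: σ(60) = 168; 168 ≥ 315/2.
Hence n = 60 is a counterexample.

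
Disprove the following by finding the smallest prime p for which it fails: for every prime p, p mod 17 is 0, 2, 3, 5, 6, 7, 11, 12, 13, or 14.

Check each prime p in order until the claim fails.
The first 13 eligible values, up to p = 41, all satisfy the conclusion.
p = 43: 43 mod 17 = 9 — not in {0, 2, 3, 5, 6, 7, 11, 12, 13, 14}.

p = 43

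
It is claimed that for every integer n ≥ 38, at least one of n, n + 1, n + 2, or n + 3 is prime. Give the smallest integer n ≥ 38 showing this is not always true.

n = 48

For n = 38, 39, 40, 41, 42, 43, 44, 45, 46, 47 the conclusion holds.
n = 48: 48 = 2 × 24; 49 = 7 × 7; 50 = 2 × 25; 51 = 3 × 17 — all composite.
Thus n = 48 disproves the claim, and no smaller n works.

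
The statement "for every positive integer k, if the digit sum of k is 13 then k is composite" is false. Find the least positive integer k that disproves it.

A counterexample is any positive integer k such that the digit sum of k is 13 but k is prime; we check each in order.
For k = 49, 58 the conclusion holds.
k = 67: digit sum 13; 67 is prime, not composite.
Hence k = 67 is a counterexample.

k = 67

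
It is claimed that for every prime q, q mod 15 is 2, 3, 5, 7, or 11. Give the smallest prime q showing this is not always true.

q = 13

We need the least prime q for which the claim fails.
q = 2: 2 mod 15 = 2.
q = 3: 3 mod 15 = 3.
q = 5: 5 mod 15 = 5.
q = 7: 7 mod 15 = 7.
q = 11: 11 mod 15 = 11.
q = 13: 13 mod 15 = 13 — not in {2, 3, 5, 7, 11}.
Hence q = 13 is a counterexample.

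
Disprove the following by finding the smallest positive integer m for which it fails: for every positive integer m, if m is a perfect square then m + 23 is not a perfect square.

A counterexample is any positive integer m such that m is a perfect square but m + 23 is a perfect square; we check each in order.
For m = 1, 4, 9, 16, 25, 36, 49, 64, 81, 100 the conclusion holds.
m = 121: 121 = 11² and 121 + 23 = 144 = 12².

m = 121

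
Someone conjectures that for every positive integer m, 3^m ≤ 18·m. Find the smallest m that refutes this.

m = 4

A counterexample is any positive integer m such that 3^m > 18·m; we check each in order.
For m = 1, 2, 3 the conclusion holds.
m = 4: 3^m = 81 and 18·m = 72, so 81 > 72.
Thus m = 4 disproves the claim, and no smaller m works.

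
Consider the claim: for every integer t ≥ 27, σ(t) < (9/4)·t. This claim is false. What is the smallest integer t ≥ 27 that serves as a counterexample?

t = 30

We need the least integer t ≥ 27 for which the claim fails.
For t = 27, 28, 29 the conclusion holds.
t = 30: σ(30) = 72; 72 ≥ 135/2.
So t = 30 is the smallest counterexample.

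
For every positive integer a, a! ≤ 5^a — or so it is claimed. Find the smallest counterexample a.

a = 12

The first 11 eligible values, up to a = 11, all satisfy the conclusion.
a = 12: a! = 479001600 and 5^a = 244140625, so 479001600 > 244140625.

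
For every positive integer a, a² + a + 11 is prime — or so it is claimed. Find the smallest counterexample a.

a = 10

A counterexample is any positive integer a such that a² + a + 11 is not prime; we check each in order.
For a = 1, 2, 3, 4, 5, 6, 7, 8, 9 the conclusion holds.
a = 10: a² + a + 11 = 121 = 11 × 11, composite.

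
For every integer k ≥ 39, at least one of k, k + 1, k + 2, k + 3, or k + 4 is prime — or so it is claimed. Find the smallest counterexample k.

For k = 39, 40, 41, 42, 43, 44, 45, 46, 47 the conclusion holds.
k = 48: 48 = 2 × 24; 49 = 7 × 7; 50 = 2 × 25; 51 = 3 × 17; 52 = 2 × 26 — all composite.
So k = 48 is the smallest counterexample.

k = 48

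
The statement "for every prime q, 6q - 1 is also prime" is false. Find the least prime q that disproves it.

q = 11

A counterexample is any prime q such that 6q - 1 is not prime; we check each in order.
q = 2: 6q - 1 = 11, prime.
q = 3: 6q - 1 = 17, prime.
q = 5: 6q - 1 = 29, prime.
q = 7: 6q - 1 = 41, prime.
q = 11: 6q - 1 = 65 = 5 × 13, not prime.
Thus q = 11 disproves the claim, and no smaller q works.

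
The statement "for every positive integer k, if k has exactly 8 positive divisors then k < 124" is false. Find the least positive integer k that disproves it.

For k = 24, 30, 40, 42, …, 105, 110, 114 the conclusion holds.
k = 128: τ(128) = 8; 128 ≥ 124.

k = 128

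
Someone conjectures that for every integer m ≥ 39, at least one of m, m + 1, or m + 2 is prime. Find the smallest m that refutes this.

We need the least integer m ≥ 39 for which m, m + 1, m + 2 are all composite.
The first 5 eligible values, up to m = 43, all satisfy the conclusion.
m = 44: 44 = 2 × 22; 45 = 3 × 15; 46 = 2 × 23 — all composite.

m = 44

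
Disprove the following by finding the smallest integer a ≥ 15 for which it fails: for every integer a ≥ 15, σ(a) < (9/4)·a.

The first 9 eligible values, up to a = 23, all satisfy the conclusion.
a = 24: σ(24) = 60; 60 ≥ 54.

a = 24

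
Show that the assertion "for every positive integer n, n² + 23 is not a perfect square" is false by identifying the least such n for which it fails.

We need the least positive integer n for which n² + 23 is a perfect square.
For n = 1, 2, 3, 4, 5, 6, 7, 8, 9, 10 the conclusion holds.
n = 11: 11² + 23 = 144 = 12², a perfect square.
Thus n = 11 disproves the claim, and no smaller n works.

n = 11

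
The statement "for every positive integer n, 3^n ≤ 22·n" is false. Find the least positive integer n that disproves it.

Check each positive integer n in order until 3^n > 22·n.
For n = 1, 2, 3, 4 the conclusion holds.
n = 5: 3^n = 243 and 22·n = 110, so 243 > 110.
Thus n = 5 disproves the claim, and no smaller n works.

n = 5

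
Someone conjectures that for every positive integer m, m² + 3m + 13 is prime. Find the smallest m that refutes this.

m = 9

Check each positive integer m in order until m² + 3m + 13 is not prime.
For m = 1, 2, 3, 4, 5, 6, 7, 8 the conclusion holds.
m = 9: m² + 3m + 13 = 121 = 11 × 11, composite.
Thus m = 9 disproves the claim, and no smaller m works.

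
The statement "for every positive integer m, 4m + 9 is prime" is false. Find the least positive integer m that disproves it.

We need the least positive integer m for which 4m + 9 is not prime.
m = 1: 4m + 9 = 13, prime.
m = 2: 4m + 9 = 17, prime.
m = 3: 4m + 9 = 21 = 3 × 7, composite.

m = 3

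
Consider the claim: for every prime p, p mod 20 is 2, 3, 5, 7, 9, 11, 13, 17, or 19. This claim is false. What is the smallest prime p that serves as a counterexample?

The first 12 eligible values, up to p = 37, all satisfy the conclusion.
p = 41: 41 mod 20 = 1 — not in {2, 3, 5, 7, 9, 11, 13, 17, 19}.
Thus p = 41 disproves the claim, and no smaller p works.

p = 41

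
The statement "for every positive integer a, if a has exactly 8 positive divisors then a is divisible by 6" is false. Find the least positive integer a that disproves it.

a = 24: τ(24) = 8; 24 mod 6 = 0.
a = 30: τ(30) = 8; 30 mod 6 = 0.
a = 40: τ(40) = 8; 40 mod 6 = 4.
So a = 40 is the smallest counterexample.

a = 40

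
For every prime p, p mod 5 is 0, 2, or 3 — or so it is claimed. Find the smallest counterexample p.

For p = 2, 3, 5, 7 the conclusion holds.
p = 11: 11 mod 5 = 1 — not in {0, 2, 3}.
So p = 11 is the smallest counterexample.

p = 11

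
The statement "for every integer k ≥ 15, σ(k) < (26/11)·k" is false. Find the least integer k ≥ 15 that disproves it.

k = 24

Check each integer k ≥ 15 in order until the claim fails.
For k = 15, 16, 17, 18, 19, 20, 21, 22, 23 the conclusion holds.
k = 24: σ(24) = 60; 60 ≥ 624/11.
Hence k = 24 is a counterexample.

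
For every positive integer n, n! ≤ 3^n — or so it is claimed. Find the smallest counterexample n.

n = 7

n = 1: n! = 1 and 3^n = 3, so 1 ≤ 3.
n = 2: n! = 2 and 3^n = 9, so 2 ≤ 9.
n = 3: n! = 6 and 3^n = 27, so 6 ≤ 27.
n = 4: n! = 24 and 3^n = 81, so 24 ≤ 81.
n = 5: n! = 120 and 3^n = 243, so 120 ≤ 243.
n = 6: n! = 720 and 3^n = 729, so 720 ≤ 729.
n = 7: n! = 5040 and 3^n = 2187, so 5040 > 2187.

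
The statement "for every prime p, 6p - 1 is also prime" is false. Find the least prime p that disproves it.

A counterexample is any prime p such that 6p - 1 is not prime; we check each in order.
For p = 2, 3, 5, 7 the conclusion holds.
p = 11: 6p - 1 = 65 = 5 × 13, not prime.

p = 11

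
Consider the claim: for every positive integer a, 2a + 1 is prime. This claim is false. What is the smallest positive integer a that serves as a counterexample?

Check each positive integer a in order until 2a + 1 is not prime.
a = 1: 2a + 1 = 3, prime.
a = 2: 2a + 1 = 5, prime.
a = 3: 2a + 1 = 7, prime.
a = 4: 2a + 1 = 9 = 3 × 3, composite.

a = 4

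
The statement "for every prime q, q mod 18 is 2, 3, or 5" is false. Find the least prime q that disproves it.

q = 2: 2 mod 18 = 2.
q = 3: 3 mod 18 = 3.
q = 5: 5 mod 18 = 5.
q = 7: 7 mod 18 = 7 — not in {2, 3, 5}.
So q = 7 is the smallest counterexample.

q = 7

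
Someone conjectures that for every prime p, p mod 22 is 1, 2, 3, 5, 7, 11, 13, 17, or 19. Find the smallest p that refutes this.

For p = 2, 3, 5, 7, 11, 13, 17, 19, 23, 29 the conclusion holds.
p = 31: 31 mod 22 = 9 — not in {1, 2, 3, 5, 7, 11, 13, 17, 19}.
Hence p = 31 is a counterexample.

p = 31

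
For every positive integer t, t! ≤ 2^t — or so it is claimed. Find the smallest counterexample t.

We need the least positive integer t for which t! > 2^t.
For t = 1, 2, 3 the conclusion holds.
t = 4: t! = 24 and 2^t = 16, so 24 > 16.

t = 4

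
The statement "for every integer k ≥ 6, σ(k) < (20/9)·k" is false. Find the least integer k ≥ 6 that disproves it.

k = 12

We need the least integer k ≥ 6 for which the claim fails.
k = 6: σ(6) = 12; 12 < 40/3.
k = 7: σ(7) = 8; 8 < 140/9.
k = 8: σ(8) = 15; 15 < 160/9.
k = 9: σ(9) = 13; 13 < 20.
k = 10: σ(10) = 18; 18 < 200/9.
k = 11: σ(11) = 12; 12 < 220/9.
k = 12: σ(12) = 28; 28 ≥ 80/3.
So k = 12 is the smallest counterexample.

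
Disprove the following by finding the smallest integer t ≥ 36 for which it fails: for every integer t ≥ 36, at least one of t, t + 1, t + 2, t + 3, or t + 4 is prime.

t = 48

We need the least integer t ≥ 36 for which t, t + 1, t + 2, t + 3, t + 4 are all composite.
For t = 36, 37, 38, 39, …, 45, 46, 47 the conclusion holds.
t = 48: 48 = 2 × 24; 49 = 7 × 7; 50 = 2 × 25; 51 = 3 × 17; 52 = 2 × 26 — all composite.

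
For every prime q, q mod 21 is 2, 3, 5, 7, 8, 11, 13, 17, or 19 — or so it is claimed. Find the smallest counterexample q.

We need the least prime q for which the claim fails.
For q = 2, 3, 5, 7, 11, 13, 17, 19, 23, 29 the conclusion holds.
q = 31: 31 mod 21 = 10 — not in {2, 3, 5, 7, 8, 11, 13, 17, 19}.
Hence q = 31 is a counterexample.

q = 31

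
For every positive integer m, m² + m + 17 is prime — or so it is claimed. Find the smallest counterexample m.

m = 16

Check each positive integer m in order until m² + m + 17 is not prime.
For m = 1, 2, 3, 4, …, 13, 14, 15 the conclusion holds.
m = 16: m² + m + 17 = 289 = 17 × 17, composite.
So m = 16 is the smallest counterexample.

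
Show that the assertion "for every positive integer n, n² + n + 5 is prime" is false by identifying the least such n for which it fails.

n = 4

A counterexample is any positive integer n such that n² + n + 5 is not prime; we check each in order.
For n = 1, 2, 3 the conclusion holds.
n = 4: n² + n + 5 = 25 = 5 × 5, composite.
Thus n = 4 disproves the claim, and no smaller n works.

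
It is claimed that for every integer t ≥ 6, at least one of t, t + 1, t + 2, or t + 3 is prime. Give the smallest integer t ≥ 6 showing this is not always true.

For t = 6, 7, 8, 9, …, 21, 22, 23 the conclusion holds.
t = 24: 24 = 2 × 12; 25 = 5 × 5; 26 = 2 × 13; 27 = 3 × 9 — all composite.

t = 24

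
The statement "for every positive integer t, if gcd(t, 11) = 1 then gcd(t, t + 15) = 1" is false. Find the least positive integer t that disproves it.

We need the least positive integer t for which gcd(t, 11) = 1 but gcd(t, t + 15) > 1.
For t = 1, 2 the conclusion holds.
t = 3: gcd(3, 18) = 3.
So t = 3 is the smallest counterexample.

t = 3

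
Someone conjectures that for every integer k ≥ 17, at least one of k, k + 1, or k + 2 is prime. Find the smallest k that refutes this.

For k = 17, 18, 19 the conclusion holds.
k = 20: 20 = 2 × 10; 21 = 3 × 7; 22 = 2 × 11 — all composite.

k = 20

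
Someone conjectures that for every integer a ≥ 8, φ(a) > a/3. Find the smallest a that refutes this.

The first 4 eligible values, up to a = 11, all satisfy the conclusion.
a = 12: φ(12) = 4 and 12/3 = 4, so φ(12) ≤ 12/3.
Hence a = 12 is a counterexample.

a = 12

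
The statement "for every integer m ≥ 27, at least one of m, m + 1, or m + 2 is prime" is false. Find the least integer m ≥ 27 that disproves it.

For m = 27, 28, 29, 30, 31 the conclusion holds.
m = 32: 32 = 2 × 16; 33 = 3 × 11; 34 = 2 × 17 — all composite.
Hence m = 32 is a counterexample.

m = 32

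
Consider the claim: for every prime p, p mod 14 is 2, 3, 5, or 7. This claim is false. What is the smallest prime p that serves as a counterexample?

p = 11

A counterexample is any prime p such that the claim fails; we check each in order.
The first 4 eligible values, up to p = 7, all satisfy the conclusion.
p = 11: 11 mod 14 = 11 — not in {2, 3, 5, 7}.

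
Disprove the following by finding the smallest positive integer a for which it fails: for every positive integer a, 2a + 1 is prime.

We need the least positive integer a for which 2a + 1 is not prime.
a = 1: 2a + 1 = 3, prime.
a = 2: 2a + 1 = 5, prime.
a = 3: 2a + 1 = 7, prime.
a = 4: 2a + 1 = 9 = 3 × 3, composite.
So a = 4 is the smallest counterexample.

a = 4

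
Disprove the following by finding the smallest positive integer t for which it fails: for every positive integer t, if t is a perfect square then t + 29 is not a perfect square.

For t = 1, 4, 9, 16, …, 121, 144, 169 the conclusion holds.
t = 196: 196 = 14² and 196 + 29 = 225 = 15².

t = 196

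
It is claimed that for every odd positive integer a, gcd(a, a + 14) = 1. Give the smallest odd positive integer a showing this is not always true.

a = 7

For a = 1, 3, 5 the conclusion holds.
a = 7: gcd(7, 21) = 7.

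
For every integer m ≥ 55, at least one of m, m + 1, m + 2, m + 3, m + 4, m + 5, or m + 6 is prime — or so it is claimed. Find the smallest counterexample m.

The first 35 eligible values, up to m = 89, all satisfy the conclusion.
m = 90: 90 = 2 × 45; 91 = 7 × 13; 92 = 2 × 46; 93 = 3 × 31; 94 = 2 × 47; 95 = 5 × 19; 96 = 2 × 48 — all composite.

m = 90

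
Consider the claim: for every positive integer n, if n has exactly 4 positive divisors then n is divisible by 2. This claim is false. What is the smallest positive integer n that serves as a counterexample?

n = 15

Check each positive integer n in order until n has exactly 4 positive divisors but n is not divisible by 2.
n = 6: τ(6) = 4; 6 mod 2 = 0.
n = 8: τ(8) = 4; 8 mod 2 = 0.
n = 10: τ(10) = 4; 10 mod 2 = 0.
n = 14: τ(14) = 4; 14 mod 2 = 0.
n = 15: τ(15) = 4; 15 mod 2 = 1.
Thus n = 15 disproves the claim, and no smaller n works.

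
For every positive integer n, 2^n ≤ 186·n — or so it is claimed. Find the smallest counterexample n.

n = 11

A counterexample is any positive integer n such that 2^n > 186·n; we check each in order.
For n = 1, 2, 3, 4, 5, 6, 7, 8, 9, 10 the conclusion holds.
n = 11: 2^n = 2048 and 186·n = 2046, so 2048 > 2046.
So n = 11 is the smallest counterexample.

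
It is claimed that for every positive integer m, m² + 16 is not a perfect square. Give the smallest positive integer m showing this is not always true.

For m = 1, 2 the conclusion holds.
m = 3: 3² + 16 = 25 = 5², a perfect square.
Hence m = 3 is a counterexample.

m = 3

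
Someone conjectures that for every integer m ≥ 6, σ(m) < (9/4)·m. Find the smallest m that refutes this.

m = 12

A counterexample is any integer m ≥ 6 such that the claim fails; we check each in order.
The first 6 eligible values, up to m = 11, all satisfy the conclusion.
m = 12: σ(12) = 28; 28 ≥ 27.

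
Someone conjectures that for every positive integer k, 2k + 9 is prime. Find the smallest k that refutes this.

k = 3

A counterexample is any positive integer k such that 2k + 9 is not prime; we check each in order.
k = 1: 2k + 9 = 11, prime.
k = 2: 2k + 9 = 13, prime.
k = 3: 2k + 9 = 15 = 3 × 5, composite.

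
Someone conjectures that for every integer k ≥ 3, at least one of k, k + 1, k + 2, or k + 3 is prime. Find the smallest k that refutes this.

k = 24

A counterexample is any integer k ≥ 3 such that k, k + 1, k + 2, k + 3 are all composite; we check each in order.
The first 21 eligible values, up to k = 23, all satisfy the conclusion.
k = 24: 24 = 2 × 12; 25 = 5 × 5; 26 = 2 × 13; 27 = 3 × 9 — all composite.
Hence k = 24 is a counterexample.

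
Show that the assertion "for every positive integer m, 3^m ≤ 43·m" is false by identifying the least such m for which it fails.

A counterexample is any positive integer m such that 3^m > 43·m; we check each in order.
For m = 1, 2, 3, 4 the conclusion holds.
m = 5: 3^m = 243 and 43·m = 215, so 243 > 215.

m = 5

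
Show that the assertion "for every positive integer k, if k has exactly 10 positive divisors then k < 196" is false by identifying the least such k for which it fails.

k = 208

Check each positive integer k in order until k has exactly 10 positive divisors but the claim fails.
The first 5 eligible values, up to k = 176, all satisfy the conclusion.
k = 208: τ(208) = 10; 208 ≥ 196.
Hence k = 208 is a counterexample.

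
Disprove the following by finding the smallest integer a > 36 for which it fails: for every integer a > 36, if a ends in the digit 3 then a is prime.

A counterexample is any integer a > 36 such that a ends in the digit 3 but a is not prime; we check each in order.
For a = 43, 53 the conclusion holds.
a = 63: 63 ends in 3; 63 = 3 × 21, composite.
Thus a = 63 disproves the claim, and no smaller a works.

a = 63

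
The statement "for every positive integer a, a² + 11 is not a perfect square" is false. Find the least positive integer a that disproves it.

a = 5

We need the least positive integer a for which a² + 11 is a perfect square.
a = 1: 1² + 11 = 12, not a perfect square.
a = 2: 2² + 11 = 15, not a perfect square.
a = 3: 3² + 11 = 20, not a perfect square.
a = 4: 4² + 11 = 27, not a perfect square.
a = 5: 5² + 11 = 36 = 6², a perfect square.
Thus a = 5 disproves the claim, and no smaller a works.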